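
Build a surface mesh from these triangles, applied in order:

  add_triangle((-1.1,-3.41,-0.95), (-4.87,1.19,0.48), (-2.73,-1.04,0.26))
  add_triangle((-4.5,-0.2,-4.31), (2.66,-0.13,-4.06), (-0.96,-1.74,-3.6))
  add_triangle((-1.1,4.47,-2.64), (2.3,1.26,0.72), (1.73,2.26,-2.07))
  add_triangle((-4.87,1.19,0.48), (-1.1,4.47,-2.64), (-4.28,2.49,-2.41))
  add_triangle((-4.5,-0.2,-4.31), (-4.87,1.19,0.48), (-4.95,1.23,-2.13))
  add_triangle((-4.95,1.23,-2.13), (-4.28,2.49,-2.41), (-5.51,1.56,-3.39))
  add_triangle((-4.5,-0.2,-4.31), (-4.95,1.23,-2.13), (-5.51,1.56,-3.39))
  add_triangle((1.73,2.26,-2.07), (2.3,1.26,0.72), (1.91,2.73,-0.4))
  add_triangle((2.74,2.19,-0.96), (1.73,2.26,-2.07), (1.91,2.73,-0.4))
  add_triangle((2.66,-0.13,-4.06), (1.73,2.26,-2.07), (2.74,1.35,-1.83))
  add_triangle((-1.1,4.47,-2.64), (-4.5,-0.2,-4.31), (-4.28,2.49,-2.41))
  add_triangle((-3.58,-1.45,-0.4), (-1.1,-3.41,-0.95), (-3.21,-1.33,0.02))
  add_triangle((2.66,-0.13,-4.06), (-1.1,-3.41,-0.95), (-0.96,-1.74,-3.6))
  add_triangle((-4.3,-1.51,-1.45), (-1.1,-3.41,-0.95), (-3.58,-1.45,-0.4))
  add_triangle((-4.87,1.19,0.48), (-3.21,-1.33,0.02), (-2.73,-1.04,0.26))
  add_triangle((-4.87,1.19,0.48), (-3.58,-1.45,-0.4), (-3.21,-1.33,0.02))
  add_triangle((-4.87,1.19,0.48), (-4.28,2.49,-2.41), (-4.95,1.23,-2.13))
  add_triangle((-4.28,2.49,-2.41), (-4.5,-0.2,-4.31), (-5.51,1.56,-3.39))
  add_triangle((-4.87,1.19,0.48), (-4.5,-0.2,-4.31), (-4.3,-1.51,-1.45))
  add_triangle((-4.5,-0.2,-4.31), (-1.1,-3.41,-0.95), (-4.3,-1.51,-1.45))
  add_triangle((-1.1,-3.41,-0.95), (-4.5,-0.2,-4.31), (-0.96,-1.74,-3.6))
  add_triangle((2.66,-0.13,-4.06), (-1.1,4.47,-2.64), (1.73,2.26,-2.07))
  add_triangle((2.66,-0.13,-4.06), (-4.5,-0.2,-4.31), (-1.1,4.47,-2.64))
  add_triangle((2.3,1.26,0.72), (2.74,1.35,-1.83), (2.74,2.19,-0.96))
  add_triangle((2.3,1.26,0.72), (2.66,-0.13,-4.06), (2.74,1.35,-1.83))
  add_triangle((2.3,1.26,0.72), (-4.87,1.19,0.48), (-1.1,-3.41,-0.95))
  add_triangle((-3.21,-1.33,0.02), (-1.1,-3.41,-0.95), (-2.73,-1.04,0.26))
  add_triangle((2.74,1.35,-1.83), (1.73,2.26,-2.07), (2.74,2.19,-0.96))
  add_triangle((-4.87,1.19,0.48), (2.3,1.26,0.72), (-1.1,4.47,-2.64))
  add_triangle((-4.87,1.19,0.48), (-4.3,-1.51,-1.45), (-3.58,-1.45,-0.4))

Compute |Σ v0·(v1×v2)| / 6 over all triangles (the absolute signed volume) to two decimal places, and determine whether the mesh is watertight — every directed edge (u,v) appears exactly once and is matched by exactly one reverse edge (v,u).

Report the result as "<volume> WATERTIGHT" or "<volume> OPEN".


110.49 OPEN

Per-triangle v0·(v1×v2)/6:
  t1: -1.4394
  t2: +7.9126
  t3: +3.9234
  t4: +6.4349
  t5: +2.8403
  t6: +1.1098
  t7: +1.4819
  t8: -1.1835
  t9: +0.9123
  t10: +2.0695
  t11: +8.9143
  t12: +0.6845
  t13: +5.6956
  t14: +1.8293
  t15: +0.3951
  t16: +0.7328
  t17: +3.0216
  t18: +1.5072
  t19: +7.9034
  t20: +6.6243
  t21: +6.8890
  t22: +5.6062
  t23: +22.6899
  t24: +0.8151
  t25: +1.3520
  t26: +1.2615
  t27: +0.3374
  t28: +0.9101
  t29: +7.2928
  t30: +1.9710
Σ = +110.4947 → |volume| = 110.49

Directed edges: 90 total; 6 unmatched, e.g. (2.3,1.26,0.72)→(1.91,2.73,-0.4) → open.


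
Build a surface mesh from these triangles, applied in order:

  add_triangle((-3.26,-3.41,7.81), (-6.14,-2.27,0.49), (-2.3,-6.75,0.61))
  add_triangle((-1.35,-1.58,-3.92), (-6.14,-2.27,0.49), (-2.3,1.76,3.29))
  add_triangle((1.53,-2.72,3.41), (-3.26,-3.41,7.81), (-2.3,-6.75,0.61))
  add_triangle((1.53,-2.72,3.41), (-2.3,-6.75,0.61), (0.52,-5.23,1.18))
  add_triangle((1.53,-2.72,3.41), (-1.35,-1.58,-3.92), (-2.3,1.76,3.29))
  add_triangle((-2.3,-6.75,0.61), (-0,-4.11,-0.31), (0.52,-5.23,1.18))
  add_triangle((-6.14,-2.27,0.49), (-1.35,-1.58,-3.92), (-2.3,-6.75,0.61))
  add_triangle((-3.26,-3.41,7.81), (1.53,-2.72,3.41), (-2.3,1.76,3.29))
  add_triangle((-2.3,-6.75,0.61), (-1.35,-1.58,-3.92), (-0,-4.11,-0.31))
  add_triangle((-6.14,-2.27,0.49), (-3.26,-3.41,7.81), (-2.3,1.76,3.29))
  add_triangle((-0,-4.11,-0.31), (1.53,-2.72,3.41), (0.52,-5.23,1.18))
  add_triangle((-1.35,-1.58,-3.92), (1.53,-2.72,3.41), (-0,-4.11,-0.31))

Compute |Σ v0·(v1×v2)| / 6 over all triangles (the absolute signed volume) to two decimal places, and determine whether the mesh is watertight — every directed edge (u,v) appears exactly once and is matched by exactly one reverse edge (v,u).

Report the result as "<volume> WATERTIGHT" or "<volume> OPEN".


150.97 WATERTIGHT

Per-triangle v0·(v1×v2)/6:
  t1: +44.6187
  t2: +7.3229
  t3: +28.2030
  t4: +6.2396
  t5: -9.0827
  t6: +2.8792
  t7: +24.7885
  t8: +10.8032
  t9: +7.0231
  t10: +27.1761
  t11: +0.3624
  t12: +0.6403
Σ = +150.9746 → |volume| = 150.97

Directed edges: 36 total, each appears once with its reverse present → watertight.


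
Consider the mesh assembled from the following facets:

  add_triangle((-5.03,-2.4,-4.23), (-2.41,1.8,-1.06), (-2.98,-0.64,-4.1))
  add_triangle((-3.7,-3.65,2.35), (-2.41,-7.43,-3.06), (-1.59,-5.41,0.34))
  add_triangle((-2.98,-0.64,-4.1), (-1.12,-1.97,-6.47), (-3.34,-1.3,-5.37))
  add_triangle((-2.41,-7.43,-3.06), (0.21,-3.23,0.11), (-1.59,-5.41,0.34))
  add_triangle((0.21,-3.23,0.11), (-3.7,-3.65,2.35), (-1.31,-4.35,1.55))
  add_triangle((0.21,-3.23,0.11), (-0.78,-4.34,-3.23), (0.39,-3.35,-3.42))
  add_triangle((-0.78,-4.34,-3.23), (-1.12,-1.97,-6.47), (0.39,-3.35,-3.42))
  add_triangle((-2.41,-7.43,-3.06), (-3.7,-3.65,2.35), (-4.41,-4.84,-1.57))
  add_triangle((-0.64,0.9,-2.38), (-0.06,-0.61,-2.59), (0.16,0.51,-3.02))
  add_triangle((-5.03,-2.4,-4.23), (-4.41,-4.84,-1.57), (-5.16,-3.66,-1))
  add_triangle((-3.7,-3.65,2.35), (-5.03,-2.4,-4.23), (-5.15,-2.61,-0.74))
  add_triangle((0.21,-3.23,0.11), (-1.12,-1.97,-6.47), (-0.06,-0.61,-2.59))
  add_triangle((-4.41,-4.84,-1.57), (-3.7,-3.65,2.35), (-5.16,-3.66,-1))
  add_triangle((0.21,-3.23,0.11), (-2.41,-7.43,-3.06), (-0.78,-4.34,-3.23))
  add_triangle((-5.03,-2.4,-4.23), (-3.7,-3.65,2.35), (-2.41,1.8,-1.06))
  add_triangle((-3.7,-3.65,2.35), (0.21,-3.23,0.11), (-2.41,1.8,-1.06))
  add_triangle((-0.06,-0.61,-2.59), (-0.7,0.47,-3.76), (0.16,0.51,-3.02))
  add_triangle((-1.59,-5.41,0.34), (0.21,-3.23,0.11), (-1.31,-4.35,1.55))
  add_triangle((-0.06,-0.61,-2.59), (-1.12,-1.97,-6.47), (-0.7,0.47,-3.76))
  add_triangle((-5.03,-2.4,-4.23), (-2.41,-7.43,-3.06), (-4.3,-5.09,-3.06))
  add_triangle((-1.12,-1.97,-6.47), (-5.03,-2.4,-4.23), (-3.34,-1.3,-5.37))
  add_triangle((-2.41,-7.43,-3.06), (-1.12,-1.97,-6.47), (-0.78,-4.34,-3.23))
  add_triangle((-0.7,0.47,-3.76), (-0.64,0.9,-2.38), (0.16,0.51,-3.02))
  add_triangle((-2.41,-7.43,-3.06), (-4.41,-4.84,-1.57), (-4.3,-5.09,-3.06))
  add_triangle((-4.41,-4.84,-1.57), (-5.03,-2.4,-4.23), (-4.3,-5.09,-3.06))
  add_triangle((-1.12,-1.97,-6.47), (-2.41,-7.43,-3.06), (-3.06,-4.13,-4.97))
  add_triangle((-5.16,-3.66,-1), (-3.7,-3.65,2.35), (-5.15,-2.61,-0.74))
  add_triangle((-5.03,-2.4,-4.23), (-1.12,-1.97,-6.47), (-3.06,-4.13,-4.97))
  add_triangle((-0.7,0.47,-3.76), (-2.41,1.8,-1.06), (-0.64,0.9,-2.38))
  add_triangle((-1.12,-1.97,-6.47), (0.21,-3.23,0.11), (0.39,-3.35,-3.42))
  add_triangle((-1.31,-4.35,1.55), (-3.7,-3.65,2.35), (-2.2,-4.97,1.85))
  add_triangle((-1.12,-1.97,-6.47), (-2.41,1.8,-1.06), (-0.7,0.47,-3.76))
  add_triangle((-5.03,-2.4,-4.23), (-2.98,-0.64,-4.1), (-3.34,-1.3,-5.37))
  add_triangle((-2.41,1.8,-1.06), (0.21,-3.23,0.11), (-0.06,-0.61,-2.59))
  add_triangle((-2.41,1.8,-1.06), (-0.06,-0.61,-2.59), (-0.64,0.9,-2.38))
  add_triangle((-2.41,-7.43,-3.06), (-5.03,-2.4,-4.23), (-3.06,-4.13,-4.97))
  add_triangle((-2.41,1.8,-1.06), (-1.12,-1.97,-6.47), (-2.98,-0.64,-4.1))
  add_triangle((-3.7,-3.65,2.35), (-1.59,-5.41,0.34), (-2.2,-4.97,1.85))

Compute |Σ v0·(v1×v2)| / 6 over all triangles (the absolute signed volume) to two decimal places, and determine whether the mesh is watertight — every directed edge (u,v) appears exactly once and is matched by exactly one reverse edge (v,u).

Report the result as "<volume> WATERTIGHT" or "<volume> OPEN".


120.36 OPEN

Per-triangle v0·(v1×v2)/6:
  t1: +4.5755
  t2: +8.7878
  t3: +0.7610
  t4: +3.7057
  t5: -1.0629
  t6: +2.3339
  t7: +4.1042
  t8: +12.2328
  t9: -0.4533
  t10: +5.5110
  t11: -4.9740
  t12: +1.4034
  t13: +5.1466
  t14: +3.3663
  t15: +15.0337
  t16: -4.8642
  t17: +0.4577
  t18: +1.3318
  t19: +0.6857
  t20: +5.5597
  t21: +4.4433
  t22: +5.2580
  t23: +0.2890
  t24: +4.7780
  t25: +4.1718
  t26: +10.1081
  t27: +2.9785
  t28: +9.4893
  t29: +0.6297
  t30: -2.9805
  t31: +0.3860
  t32: +3.7647
  t33: +1.2864
  t34: -3.1691
  t35: -0.9865
  t36: +10.3052
  t37: +3.7360
  t38: +2.2289
Σ = +120.3593 → |volume| = 120.36

Directed edges: 114 total; 6 unmatched, e.g. (-5.16,-3.66,-1)→(-5.03,-2.4,-4.23) → open.


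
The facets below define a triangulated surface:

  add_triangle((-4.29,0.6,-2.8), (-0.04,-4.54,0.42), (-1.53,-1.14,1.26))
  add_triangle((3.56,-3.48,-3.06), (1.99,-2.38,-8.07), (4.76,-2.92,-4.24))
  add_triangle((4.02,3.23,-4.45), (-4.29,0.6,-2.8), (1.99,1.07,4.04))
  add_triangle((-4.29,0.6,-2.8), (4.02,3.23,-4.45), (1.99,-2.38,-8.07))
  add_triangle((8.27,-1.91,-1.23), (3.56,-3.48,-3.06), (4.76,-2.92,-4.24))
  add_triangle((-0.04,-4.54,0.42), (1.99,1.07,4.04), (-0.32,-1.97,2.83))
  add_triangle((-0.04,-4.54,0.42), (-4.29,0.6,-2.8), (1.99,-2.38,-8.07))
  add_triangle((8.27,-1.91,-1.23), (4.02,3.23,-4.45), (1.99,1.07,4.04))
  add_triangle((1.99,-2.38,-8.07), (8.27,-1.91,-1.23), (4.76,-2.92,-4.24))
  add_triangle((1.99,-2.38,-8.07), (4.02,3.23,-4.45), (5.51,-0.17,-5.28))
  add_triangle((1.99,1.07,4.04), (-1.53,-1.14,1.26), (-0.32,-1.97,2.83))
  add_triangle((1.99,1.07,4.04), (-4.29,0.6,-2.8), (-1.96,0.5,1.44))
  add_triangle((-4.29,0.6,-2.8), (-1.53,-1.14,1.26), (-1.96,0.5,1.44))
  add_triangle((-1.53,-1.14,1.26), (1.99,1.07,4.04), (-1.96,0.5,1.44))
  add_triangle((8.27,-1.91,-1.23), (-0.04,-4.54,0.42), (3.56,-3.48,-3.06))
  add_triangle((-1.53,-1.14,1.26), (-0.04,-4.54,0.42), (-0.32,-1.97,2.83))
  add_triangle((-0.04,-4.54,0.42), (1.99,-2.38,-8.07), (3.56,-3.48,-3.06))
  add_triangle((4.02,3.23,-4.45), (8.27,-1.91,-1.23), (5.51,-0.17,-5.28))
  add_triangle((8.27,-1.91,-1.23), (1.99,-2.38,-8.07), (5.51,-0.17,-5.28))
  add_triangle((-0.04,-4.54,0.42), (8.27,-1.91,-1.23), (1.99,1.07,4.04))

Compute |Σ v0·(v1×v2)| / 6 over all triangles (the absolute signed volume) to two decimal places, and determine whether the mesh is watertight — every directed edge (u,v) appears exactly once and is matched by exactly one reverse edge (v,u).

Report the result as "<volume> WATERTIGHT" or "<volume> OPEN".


288.96 WATERTIGHT

Per-triangle v0·(v1×v2)/6:
  t1: +6.9088
  t2: +6.5776
  t3: +14.2520
  t4: +36.0329
  t5: +6.5888
  t6: +4.9158
  t7: +31.1200
  t8: +32.9740
  t9: +10.1595
  t10: +20.2558
  t11: +2.2374
  t12: +2.1788
  t13: +2.9973
  t14: +2.8205
  t15: +17.3841
  t16: +2.7808
  t17: +17.3778
  t18: +19.7123
  t19: +23.6209
  t20: +28.0611
Σ = +288.9561 → |volume| = 288.96

Directed edges: 60 total, each appears once with its reverse present → watertight.


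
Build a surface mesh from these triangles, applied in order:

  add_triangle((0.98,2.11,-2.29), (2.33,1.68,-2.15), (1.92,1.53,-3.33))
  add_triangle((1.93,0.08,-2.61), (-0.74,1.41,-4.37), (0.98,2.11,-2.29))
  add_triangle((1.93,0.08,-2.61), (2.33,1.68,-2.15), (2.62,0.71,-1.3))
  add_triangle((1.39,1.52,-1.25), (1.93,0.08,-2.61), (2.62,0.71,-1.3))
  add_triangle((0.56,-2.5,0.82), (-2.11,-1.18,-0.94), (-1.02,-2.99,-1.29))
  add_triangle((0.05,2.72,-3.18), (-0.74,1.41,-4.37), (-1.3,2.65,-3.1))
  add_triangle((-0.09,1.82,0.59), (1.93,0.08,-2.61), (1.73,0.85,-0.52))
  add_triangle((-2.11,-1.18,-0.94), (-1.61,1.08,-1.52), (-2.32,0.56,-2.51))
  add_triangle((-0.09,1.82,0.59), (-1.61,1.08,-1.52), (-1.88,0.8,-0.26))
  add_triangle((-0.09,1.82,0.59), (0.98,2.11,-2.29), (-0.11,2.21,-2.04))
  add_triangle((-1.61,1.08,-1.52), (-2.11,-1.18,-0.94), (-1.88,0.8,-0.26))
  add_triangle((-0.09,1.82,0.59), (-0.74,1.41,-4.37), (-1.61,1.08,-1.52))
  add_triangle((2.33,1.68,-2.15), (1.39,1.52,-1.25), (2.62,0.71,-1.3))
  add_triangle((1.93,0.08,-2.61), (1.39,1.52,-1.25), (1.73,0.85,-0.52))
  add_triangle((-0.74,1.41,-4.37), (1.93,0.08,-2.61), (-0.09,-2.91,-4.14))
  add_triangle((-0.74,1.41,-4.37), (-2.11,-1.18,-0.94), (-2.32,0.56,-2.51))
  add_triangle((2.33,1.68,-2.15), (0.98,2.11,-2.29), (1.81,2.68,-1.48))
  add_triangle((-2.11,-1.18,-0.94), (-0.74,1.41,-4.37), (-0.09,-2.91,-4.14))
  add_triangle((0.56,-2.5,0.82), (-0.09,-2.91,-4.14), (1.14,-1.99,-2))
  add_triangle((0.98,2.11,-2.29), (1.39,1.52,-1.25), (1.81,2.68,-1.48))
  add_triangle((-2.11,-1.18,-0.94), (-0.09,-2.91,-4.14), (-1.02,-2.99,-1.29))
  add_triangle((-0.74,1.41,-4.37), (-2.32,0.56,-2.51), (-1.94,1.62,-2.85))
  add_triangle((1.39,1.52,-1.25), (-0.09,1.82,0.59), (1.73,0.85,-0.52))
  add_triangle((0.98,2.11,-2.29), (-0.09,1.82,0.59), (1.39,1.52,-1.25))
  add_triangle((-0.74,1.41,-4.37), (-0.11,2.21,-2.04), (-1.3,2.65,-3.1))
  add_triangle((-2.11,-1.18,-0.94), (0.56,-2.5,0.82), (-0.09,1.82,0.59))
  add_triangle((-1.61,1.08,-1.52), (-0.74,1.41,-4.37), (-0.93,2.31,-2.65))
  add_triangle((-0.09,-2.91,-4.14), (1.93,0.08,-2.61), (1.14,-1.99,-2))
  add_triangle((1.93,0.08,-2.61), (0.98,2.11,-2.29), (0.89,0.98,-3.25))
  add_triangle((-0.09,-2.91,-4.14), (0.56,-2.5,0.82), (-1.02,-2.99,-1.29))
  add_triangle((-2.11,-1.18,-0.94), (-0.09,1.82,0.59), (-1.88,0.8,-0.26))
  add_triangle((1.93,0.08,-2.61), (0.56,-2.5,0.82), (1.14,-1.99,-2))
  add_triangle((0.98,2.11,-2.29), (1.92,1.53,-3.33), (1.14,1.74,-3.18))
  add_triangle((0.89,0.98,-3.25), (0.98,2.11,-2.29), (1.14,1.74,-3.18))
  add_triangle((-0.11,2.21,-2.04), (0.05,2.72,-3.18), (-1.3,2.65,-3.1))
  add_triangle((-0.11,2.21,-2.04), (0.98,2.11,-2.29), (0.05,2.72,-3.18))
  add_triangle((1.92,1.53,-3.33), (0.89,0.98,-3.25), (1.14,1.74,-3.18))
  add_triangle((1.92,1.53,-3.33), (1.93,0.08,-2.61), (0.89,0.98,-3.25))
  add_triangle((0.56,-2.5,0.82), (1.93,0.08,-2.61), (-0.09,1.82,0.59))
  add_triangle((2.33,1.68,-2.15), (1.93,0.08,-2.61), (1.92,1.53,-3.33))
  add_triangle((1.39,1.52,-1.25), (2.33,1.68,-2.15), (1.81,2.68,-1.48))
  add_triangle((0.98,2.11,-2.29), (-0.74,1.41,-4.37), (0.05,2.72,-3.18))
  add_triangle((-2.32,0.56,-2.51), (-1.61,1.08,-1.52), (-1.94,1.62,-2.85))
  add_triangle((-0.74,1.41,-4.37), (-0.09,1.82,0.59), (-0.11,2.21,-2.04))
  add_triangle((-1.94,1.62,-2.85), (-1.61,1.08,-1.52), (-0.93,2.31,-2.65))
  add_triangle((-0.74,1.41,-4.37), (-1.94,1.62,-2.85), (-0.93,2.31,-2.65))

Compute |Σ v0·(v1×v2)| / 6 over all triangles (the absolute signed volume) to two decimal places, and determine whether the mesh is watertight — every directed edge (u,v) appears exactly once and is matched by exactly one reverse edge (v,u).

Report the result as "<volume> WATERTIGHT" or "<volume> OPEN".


47.37 WATERTIGHT

Per-triangle v0·(v1×v2)/6:
  t1: +0.7709
  t2: +3.1280
  t3: +0.9489
  t4: -0.9333
  t5: +1.3121
  t6: +1.6634
  t7: -0.9502
  t8: +0.5039
  t9: +0.7988
  t10: +0.9073
  t11: +0.9249
  t12: +1.8990
  t13: +0.2396
  t14: +0.6983
  t15: +6.9958
  t16: +1.6922
  t17: +0.8435
  t18: +6.6928
  t19: +2.2936
  t20: -0.2642
  t21: +2.6482
  t22: +1.2319
  t23: +0.5832
  t24: +0.7485
  t25: -1.1589
  t26: +0.9986
  t27: -1.2267
  t28: +2.3643
  t29: -1.0695
  t30: +2.8850
  t31: +0.0304
  t32: +1.4056
  t33: +0.3545
  t34: +0.0577
  t35: +0.3326
  t36: +0.2441
  t37: +0.3499
  t38: +0.7322
  t39: +1.3054
  t40: +0.8406
  t41: -0.0208
  t42: +1.0998
  t43: +0.2996
  t44: +0.5594
  t45: +0.3093
  t46: +1.2989
Σ = +47.3687 → |volume| = 47.37

Directed edges: 138 total, each appears once with its reverse present → watertight.


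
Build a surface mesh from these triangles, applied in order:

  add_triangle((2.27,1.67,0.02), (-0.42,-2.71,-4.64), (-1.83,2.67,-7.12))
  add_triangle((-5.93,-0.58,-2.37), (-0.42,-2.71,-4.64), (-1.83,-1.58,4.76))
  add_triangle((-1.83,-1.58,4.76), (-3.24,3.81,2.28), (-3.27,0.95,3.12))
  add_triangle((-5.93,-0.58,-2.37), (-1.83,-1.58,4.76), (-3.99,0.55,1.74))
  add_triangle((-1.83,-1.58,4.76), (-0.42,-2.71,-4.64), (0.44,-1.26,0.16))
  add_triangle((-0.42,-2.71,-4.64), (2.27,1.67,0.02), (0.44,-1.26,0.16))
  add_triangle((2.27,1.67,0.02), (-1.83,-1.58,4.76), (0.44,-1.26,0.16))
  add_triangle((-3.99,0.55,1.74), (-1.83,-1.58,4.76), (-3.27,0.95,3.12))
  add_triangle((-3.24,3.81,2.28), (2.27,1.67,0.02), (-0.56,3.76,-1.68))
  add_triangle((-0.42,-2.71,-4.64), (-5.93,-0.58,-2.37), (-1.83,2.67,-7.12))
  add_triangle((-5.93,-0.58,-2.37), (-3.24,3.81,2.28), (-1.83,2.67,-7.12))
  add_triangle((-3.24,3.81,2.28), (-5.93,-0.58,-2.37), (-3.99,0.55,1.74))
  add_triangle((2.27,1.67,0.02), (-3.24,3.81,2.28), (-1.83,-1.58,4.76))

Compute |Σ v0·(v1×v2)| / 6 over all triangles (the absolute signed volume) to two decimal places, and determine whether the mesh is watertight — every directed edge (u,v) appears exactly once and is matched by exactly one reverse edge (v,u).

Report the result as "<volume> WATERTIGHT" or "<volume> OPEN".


Per-triangle v0·(v1×v2)/6:
  t1: +13.4979
  t2: +20.6775
  t3: +3.7784
  t4: +9.7204
  t5: +3.8011
  t6: +2.9197
  t7: +2.8479
  t8: +3.3794
  t9: +7.5689
  t10: +29.4442
  t11: +36.1236
  t12: +10.2791
  t13: +11.3958
Σ = +155.4340 → |volume| = 155.43

Directed edges: 39 total; 7 unmatched, e.g. (-1.83,2.67,-7.12)→(2.27,1.67,0.02) → open.

155.43 OPEN


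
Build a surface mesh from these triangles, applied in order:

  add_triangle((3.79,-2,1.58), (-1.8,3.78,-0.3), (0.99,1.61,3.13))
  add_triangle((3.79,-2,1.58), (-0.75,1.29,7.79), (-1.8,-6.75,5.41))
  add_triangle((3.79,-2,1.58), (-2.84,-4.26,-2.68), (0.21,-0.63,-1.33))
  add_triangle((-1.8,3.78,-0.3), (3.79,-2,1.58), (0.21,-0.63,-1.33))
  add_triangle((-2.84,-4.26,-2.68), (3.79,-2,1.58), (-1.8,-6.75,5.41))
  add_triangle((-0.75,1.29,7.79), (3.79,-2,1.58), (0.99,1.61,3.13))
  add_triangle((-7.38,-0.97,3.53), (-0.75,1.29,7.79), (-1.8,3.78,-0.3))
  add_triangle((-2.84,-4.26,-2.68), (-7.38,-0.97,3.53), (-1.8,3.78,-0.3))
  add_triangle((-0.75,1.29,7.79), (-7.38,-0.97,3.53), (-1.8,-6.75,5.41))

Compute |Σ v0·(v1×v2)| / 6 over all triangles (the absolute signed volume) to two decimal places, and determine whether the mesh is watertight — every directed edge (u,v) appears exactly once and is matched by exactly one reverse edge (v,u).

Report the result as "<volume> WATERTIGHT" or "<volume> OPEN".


Per-triangle v0·(v1×v2)/6:
  t1: +4.2510
  t2: +42.8890
  t3: +4.6658
  t4: +2.3864
  t5: +29.6852
  t6: +9.3793
  t7: +38.6963
  t8: +25.5017
  t9: +67.3050
Σ = +224.7598 → |volume| = 224.76

Directed edges: 27 total; 9 unmatched, e.g. (-1.8,3.78,-0.3)→(0.99,1.61,3.13) → open.

224.76 OPEN


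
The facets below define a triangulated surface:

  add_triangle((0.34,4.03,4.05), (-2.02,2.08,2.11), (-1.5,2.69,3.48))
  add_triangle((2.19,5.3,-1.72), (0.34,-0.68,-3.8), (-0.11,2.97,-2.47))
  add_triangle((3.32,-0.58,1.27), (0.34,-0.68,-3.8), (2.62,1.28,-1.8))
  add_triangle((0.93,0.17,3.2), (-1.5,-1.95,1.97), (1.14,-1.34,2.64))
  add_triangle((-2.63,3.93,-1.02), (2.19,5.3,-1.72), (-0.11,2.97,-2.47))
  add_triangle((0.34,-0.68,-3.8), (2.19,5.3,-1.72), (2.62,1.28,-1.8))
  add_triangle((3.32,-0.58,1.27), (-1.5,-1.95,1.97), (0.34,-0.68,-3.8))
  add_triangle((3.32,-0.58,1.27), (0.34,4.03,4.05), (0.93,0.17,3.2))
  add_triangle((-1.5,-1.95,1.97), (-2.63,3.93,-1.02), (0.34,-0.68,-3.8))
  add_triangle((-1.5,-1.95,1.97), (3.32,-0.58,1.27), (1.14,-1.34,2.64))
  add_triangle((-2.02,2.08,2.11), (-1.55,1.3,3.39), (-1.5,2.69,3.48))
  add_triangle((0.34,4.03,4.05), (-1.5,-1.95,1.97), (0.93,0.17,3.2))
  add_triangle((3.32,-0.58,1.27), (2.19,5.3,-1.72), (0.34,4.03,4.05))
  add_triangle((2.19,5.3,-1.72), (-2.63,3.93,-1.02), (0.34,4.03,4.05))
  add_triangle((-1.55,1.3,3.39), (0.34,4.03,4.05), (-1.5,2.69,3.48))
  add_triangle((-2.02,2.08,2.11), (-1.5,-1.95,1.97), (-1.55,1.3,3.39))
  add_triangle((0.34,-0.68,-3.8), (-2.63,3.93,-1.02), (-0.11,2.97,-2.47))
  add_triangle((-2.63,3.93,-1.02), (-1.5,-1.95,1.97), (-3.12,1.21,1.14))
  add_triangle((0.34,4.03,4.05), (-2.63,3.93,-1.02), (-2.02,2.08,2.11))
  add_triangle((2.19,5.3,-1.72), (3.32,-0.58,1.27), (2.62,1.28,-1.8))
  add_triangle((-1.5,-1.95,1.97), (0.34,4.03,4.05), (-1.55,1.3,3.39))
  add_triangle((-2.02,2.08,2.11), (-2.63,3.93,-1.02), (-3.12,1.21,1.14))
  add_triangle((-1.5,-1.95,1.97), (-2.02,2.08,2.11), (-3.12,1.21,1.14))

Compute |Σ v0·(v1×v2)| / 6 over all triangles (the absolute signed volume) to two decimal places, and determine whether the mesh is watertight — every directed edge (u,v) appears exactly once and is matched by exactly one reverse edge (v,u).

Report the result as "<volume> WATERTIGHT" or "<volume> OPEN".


Per-triangle v0·(v1×v2)/6:
  t1: +1.1224
  t2: +5.5755
  t3: +4.7412
  t4: +2.0447
  t5: +5.9612
  t6: +6.6672
  t7: +5.6839
  t8: +5.7148
  t9: +7.4161
  t10: +1.0918
  t11: +0.8736
  t12: +5.1340
  t13: +18.1134
  t14: +19.8338
  t15: +1.5510
  t16: +2.0433
  t17: +5.0183
  t18: +0.4563
  t19: +7.3673
  t20: +6.3519
  t21: +2.5117
  t22: +3.4116
  t23: +2.7648
Σ = +121.4499 → |volume| = 121.45

Directed edges: 69 total; 3 unmatched, e.g. (1.14,-1.34,2.64)→(0.93,0.17,3.2) → open.

121.45 OPEN


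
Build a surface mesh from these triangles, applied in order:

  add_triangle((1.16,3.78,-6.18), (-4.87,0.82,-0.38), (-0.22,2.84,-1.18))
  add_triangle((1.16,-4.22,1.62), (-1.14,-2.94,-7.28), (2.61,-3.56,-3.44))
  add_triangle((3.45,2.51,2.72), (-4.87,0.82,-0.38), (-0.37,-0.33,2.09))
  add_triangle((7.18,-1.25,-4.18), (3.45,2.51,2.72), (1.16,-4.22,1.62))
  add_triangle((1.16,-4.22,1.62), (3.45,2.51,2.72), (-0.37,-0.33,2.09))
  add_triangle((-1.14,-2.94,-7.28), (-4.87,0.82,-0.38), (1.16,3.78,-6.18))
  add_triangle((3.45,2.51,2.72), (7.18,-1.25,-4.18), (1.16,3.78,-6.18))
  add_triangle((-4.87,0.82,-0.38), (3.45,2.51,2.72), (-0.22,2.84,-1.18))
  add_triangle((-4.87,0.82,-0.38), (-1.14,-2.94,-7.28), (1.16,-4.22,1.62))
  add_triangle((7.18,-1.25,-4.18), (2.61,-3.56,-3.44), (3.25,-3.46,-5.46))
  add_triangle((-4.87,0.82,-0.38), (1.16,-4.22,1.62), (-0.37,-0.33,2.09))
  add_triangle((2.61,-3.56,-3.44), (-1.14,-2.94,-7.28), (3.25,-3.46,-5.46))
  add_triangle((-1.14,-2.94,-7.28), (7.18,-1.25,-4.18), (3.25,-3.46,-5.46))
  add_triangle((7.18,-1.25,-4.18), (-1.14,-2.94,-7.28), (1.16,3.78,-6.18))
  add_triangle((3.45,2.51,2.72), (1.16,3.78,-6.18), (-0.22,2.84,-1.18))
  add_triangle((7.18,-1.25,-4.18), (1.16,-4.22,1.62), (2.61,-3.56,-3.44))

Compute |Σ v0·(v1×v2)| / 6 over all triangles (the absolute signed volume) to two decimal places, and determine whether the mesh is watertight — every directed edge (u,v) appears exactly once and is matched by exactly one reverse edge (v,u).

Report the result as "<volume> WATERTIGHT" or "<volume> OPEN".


Per-triangle v0·(v1×v2)/6:
  t1: +10.5138
  t2: +16.2344
  t3: +6.0962
  t4: +31.2799
  t5: +6.9103
  t6: +39.1431
  t7: +43.0221
  t8: +8.4930
  t9: +27.3791
  t10: +6.6083
  t11: +6.4347
  t12: +6.0174
  t13: +14.1119
  t14: +58.5261
  t15: +10.5390
  t16: +17.7647
Σ = +309.0741 → |volume| = 309.07

Directed edges: 48 total, each appears once with its reverse present → watertight.

309.07 WATERTIGHT


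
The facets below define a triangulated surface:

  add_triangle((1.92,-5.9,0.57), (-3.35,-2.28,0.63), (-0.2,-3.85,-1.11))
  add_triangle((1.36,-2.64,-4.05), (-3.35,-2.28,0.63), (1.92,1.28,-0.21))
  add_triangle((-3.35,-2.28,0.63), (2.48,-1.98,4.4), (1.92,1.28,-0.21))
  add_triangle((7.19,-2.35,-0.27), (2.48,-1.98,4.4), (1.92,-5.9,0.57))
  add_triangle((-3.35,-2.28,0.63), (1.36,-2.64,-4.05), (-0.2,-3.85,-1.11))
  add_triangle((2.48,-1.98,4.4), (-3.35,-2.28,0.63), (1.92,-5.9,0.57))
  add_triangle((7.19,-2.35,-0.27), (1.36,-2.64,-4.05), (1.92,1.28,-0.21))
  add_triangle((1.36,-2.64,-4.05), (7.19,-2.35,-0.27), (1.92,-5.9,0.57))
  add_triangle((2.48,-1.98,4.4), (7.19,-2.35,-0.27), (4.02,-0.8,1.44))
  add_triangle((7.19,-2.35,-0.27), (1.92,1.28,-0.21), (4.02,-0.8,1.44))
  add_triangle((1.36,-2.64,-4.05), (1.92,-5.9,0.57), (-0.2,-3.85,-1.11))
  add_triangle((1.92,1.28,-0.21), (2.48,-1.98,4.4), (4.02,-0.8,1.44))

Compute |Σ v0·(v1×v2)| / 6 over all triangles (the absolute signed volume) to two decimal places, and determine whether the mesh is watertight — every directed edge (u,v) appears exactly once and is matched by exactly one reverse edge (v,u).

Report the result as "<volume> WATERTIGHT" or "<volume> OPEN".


112.25 WATERTIGHT

Per-triangle v0·(v1×v2)/6:
  t1: +6.5484
  t2: -0.3574
  t3: +0.2367
  t4: +27.4885
  t5: +5.5830
  t6: +17.6745
  t7: +9.5038
  t8: +26.9552
  t9: +4.9965
  t10: +3.7216
  t11: +6.8804
  t12: +3.0165
Σ = +112.2477 → |volume| = 112.25

Directed edges: 36 total, each appears once with its reverse present → watertight.


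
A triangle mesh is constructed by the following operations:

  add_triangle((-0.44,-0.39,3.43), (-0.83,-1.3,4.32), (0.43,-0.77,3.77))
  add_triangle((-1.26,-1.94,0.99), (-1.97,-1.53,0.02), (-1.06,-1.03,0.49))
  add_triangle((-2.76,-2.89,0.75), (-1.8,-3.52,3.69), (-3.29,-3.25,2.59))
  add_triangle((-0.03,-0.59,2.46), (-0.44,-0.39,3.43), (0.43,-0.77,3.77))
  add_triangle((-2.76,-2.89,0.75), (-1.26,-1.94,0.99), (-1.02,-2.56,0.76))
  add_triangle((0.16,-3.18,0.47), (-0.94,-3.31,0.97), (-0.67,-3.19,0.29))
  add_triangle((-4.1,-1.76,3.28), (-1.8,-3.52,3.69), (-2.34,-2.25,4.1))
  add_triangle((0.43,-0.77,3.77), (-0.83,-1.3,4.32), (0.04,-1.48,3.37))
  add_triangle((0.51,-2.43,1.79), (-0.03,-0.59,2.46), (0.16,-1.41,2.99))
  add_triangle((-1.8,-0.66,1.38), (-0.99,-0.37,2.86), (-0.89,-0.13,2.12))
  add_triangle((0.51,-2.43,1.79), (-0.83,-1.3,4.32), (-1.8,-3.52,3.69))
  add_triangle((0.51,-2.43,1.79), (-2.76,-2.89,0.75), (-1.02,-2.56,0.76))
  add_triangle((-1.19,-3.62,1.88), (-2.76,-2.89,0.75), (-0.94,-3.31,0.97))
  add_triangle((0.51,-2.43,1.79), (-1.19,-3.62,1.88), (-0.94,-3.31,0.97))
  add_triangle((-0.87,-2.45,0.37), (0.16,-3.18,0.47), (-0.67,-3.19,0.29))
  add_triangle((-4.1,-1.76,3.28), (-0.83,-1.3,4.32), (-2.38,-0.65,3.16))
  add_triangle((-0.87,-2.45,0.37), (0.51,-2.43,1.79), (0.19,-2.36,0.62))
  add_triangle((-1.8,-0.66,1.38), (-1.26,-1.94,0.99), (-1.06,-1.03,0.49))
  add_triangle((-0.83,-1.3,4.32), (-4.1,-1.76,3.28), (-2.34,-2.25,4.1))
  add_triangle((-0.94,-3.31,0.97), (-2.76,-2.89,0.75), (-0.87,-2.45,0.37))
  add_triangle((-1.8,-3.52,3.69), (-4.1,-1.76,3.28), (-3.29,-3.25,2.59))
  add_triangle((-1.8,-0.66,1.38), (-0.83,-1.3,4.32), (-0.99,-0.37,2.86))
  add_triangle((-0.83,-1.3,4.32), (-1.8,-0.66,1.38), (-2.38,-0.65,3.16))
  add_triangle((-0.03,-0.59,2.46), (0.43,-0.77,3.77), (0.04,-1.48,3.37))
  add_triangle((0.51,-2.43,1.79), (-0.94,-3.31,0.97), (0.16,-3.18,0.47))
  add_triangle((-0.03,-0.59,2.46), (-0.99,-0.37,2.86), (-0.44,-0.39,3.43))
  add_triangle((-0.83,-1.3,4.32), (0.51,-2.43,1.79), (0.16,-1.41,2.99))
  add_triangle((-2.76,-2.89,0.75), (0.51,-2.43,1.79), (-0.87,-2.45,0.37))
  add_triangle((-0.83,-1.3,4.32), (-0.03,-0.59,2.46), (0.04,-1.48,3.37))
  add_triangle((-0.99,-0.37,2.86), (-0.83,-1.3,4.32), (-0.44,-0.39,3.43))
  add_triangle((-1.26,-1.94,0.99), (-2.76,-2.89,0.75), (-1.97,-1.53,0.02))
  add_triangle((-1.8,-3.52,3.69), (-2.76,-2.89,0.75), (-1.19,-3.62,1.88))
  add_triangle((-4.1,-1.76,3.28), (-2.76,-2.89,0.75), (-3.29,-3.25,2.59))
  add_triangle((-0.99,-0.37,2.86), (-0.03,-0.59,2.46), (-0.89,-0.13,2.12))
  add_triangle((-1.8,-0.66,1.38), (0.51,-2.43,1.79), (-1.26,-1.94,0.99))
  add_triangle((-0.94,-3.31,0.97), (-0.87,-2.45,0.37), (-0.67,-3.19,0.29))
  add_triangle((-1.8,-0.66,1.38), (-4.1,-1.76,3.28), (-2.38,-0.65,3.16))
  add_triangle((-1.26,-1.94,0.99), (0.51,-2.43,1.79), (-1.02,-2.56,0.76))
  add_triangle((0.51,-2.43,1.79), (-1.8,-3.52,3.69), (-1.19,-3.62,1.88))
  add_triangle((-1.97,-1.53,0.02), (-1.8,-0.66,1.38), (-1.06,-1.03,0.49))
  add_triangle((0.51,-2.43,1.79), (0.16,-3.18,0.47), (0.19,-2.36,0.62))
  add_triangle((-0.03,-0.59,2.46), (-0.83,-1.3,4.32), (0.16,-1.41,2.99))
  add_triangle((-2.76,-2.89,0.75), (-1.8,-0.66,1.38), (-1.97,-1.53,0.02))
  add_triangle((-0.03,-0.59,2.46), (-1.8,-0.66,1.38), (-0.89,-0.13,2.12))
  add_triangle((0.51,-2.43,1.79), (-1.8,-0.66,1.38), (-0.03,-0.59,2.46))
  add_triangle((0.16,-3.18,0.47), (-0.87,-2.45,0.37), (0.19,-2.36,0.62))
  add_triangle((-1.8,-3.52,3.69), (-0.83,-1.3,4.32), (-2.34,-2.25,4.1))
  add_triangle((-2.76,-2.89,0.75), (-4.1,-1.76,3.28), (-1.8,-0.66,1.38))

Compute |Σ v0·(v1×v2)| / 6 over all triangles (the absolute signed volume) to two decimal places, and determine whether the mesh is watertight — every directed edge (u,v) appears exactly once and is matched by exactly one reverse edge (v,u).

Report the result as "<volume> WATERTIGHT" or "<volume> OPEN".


Per-triangle v0·(v1×v2)/6:
  t1: +0.4762
  t2: -0.0849
  t3: +1.5628
  t4: -0.1063
  t5: -0.3066
  t6: +0.3181
  t7: +2.2677
  t8: +0.5676
  t9: -0.0101
  t10: +0.1268
  t11: +2.9672
  t12: +0.6653
  t13: +0.8850
  t14: +0.6386
  t15: -0.0990
  t16: +1.7385
  t17: -0.4496
  t18: -0.1477
  t19: +1.6749
  t20: +0.3630
  t21: +2.9043
  t22: +0.6198
  t23: -0.6449
  t24: -0.1356
  t25: +0.9379
  t26: -0.1178
  t27: +0.6865
  t28: -1.1832
  t29: -0.2229
  t30: +0.2810
  t31: -0.0116
  t32: +2.3245
  t33: +1.7820
  t34: +0.0363
  t35: -0.9482
  t36: +0.1073
  t37: +0.1120
  t38: -0.4832
  t39: +1.6751
  t40: -0.2086
  t41: -0.0017
  t42: +0.2421
  t43: +0.5087
  t44: -0.3933
  t45: -1.5344
  t46: -0.1431
  t47: +1.8948
  t48: +0.1822
Σ = +21.3133 → |volume| = 21.31

Directed edges: 144 total, each appears once with its reverse present → watertight.

21.31 WATERTIGHT


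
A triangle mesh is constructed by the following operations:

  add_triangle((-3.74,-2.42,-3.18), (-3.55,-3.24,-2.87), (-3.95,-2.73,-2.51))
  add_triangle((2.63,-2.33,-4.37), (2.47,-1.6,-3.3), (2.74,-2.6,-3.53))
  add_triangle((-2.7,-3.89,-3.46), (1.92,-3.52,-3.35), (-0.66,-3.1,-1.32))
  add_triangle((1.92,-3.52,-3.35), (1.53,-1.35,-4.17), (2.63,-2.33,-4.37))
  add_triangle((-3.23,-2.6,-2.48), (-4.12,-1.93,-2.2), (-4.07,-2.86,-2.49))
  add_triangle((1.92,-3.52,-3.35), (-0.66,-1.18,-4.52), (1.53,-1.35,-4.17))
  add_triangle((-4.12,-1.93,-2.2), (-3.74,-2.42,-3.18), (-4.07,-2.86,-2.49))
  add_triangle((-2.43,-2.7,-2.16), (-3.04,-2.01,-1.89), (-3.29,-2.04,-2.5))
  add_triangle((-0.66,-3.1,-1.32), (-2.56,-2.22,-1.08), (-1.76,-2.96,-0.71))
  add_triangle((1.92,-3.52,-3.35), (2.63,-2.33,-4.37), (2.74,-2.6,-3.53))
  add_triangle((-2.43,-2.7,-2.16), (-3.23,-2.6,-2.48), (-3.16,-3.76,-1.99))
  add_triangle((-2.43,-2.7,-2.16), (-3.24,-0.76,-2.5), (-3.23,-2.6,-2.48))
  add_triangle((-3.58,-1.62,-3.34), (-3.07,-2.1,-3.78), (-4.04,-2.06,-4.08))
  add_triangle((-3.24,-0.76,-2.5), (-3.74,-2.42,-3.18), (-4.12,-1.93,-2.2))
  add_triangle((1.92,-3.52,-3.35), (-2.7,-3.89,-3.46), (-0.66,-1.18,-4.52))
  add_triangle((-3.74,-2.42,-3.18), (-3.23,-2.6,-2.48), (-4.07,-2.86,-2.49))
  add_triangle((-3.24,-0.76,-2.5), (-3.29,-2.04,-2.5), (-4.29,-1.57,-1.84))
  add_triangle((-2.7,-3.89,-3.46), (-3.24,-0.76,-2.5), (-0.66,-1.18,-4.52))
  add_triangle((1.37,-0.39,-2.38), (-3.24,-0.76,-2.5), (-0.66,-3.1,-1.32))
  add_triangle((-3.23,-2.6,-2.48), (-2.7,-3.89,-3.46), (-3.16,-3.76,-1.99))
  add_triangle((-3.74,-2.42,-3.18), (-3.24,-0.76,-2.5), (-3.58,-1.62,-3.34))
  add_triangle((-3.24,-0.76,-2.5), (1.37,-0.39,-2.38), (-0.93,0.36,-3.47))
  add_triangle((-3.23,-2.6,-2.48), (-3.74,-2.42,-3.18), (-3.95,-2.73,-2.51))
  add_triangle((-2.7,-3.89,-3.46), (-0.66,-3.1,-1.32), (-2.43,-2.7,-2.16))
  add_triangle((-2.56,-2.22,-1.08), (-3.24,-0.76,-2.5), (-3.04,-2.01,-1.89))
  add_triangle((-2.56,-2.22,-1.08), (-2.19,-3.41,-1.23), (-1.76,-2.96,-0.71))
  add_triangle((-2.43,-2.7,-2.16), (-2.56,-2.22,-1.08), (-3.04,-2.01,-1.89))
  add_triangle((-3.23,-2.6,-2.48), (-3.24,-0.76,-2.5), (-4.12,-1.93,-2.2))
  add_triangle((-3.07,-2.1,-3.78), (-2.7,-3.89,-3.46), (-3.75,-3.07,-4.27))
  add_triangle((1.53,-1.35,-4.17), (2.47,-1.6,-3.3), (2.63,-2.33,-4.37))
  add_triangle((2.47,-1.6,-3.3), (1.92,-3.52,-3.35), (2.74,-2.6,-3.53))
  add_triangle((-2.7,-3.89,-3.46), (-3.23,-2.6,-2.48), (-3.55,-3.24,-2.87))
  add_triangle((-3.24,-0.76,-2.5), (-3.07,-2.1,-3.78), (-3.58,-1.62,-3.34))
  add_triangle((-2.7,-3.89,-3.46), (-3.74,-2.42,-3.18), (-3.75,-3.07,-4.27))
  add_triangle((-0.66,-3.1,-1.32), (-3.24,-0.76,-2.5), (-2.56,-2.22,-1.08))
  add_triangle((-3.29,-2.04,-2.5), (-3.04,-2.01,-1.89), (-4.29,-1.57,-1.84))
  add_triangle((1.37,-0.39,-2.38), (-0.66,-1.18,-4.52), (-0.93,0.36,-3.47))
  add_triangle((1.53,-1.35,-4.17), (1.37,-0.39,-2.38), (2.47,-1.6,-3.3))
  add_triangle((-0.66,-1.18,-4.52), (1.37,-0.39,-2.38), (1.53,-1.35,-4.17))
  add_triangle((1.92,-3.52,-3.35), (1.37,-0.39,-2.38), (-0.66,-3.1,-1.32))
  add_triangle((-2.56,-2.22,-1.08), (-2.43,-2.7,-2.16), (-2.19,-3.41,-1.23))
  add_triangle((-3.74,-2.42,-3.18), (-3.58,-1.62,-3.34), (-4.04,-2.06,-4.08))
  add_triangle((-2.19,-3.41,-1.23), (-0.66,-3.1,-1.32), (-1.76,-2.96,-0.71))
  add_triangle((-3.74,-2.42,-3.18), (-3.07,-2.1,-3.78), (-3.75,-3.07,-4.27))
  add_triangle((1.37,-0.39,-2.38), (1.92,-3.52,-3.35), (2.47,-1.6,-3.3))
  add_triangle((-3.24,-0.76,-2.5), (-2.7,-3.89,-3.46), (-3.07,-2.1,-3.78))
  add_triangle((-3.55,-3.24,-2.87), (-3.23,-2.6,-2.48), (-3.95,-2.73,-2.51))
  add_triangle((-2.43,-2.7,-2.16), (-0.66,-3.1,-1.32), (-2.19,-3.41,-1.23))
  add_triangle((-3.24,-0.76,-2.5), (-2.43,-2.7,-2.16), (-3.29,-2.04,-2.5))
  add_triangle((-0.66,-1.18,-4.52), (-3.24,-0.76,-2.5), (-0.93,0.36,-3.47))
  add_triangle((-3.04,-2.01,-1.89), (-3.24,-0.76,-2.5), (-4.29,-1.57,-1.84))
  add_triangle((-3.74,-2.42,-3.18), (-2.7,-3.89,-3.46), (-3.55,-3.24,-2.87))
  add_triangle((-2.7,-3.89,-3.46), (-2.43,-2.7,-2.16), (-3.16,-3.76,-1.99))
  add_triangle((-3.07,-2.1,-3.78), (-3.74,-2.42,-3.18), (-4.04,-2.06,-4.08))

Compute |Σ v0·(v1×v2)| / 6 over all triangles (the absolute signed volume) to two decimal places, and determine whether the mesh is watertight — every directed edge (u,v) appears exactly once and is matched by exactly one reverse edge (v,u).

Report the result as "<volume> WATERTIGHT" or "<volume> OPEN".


Per-triangle v0·(v1×v2)/6:
  t1: +0.4826
  t2: +0.3245
  t3: +4.2778
  t4: +1.2982
  t5: -0.2581
  t6: +3.7882
  t7: +0.6292
  t8: +0.2963
  t9: -0.6722
  t10: +0.8276
  t11: -0.3674
  t12: -0.2977
  t13: -0.0051
  t14: +0.9687
  t15: +9.7946
  t16: +0.2709
  t17: +0.9951
  t18: +6.2912
  t19: -5.1549
  t20: +1.3113
  t21: +0.3573
  t22: -2.1304
  t23: -0.2408
  t24: +0.7517
  t25: +0.2285
  t26: +0.2082
  t27: +0.4569
  t28: -0.9676
  t29: +0.3980
  t30: +0.4216
  t31: -0.3891
  t32: -0.1522
  t33: +0.1641
  t34: +0.9776
  t35: -2.1329
  t36: +0.3484
  t37: +1.7117
  t38: +0.5166
  t39: +0.7109
  t40: -1.6637
  t41: +0.6541
  t42: +0.1777
  t43: +0.2867
  t44: +0.3927
  t45: -0.6758
  t46: -1.4559
  t47: -0.0727
  t48: +0.9770
  t49: +0.2396
  t50: +2.7759
  t51: -0.8909
  t52: +0.8826
  t53: -0.4020
  t54: +0.4496
Σ = +27.7144 → |volume| = 27.71

Directed edges: 162 total, each appears once with its reverse present → watertight.

27.71 WATERTIGHT


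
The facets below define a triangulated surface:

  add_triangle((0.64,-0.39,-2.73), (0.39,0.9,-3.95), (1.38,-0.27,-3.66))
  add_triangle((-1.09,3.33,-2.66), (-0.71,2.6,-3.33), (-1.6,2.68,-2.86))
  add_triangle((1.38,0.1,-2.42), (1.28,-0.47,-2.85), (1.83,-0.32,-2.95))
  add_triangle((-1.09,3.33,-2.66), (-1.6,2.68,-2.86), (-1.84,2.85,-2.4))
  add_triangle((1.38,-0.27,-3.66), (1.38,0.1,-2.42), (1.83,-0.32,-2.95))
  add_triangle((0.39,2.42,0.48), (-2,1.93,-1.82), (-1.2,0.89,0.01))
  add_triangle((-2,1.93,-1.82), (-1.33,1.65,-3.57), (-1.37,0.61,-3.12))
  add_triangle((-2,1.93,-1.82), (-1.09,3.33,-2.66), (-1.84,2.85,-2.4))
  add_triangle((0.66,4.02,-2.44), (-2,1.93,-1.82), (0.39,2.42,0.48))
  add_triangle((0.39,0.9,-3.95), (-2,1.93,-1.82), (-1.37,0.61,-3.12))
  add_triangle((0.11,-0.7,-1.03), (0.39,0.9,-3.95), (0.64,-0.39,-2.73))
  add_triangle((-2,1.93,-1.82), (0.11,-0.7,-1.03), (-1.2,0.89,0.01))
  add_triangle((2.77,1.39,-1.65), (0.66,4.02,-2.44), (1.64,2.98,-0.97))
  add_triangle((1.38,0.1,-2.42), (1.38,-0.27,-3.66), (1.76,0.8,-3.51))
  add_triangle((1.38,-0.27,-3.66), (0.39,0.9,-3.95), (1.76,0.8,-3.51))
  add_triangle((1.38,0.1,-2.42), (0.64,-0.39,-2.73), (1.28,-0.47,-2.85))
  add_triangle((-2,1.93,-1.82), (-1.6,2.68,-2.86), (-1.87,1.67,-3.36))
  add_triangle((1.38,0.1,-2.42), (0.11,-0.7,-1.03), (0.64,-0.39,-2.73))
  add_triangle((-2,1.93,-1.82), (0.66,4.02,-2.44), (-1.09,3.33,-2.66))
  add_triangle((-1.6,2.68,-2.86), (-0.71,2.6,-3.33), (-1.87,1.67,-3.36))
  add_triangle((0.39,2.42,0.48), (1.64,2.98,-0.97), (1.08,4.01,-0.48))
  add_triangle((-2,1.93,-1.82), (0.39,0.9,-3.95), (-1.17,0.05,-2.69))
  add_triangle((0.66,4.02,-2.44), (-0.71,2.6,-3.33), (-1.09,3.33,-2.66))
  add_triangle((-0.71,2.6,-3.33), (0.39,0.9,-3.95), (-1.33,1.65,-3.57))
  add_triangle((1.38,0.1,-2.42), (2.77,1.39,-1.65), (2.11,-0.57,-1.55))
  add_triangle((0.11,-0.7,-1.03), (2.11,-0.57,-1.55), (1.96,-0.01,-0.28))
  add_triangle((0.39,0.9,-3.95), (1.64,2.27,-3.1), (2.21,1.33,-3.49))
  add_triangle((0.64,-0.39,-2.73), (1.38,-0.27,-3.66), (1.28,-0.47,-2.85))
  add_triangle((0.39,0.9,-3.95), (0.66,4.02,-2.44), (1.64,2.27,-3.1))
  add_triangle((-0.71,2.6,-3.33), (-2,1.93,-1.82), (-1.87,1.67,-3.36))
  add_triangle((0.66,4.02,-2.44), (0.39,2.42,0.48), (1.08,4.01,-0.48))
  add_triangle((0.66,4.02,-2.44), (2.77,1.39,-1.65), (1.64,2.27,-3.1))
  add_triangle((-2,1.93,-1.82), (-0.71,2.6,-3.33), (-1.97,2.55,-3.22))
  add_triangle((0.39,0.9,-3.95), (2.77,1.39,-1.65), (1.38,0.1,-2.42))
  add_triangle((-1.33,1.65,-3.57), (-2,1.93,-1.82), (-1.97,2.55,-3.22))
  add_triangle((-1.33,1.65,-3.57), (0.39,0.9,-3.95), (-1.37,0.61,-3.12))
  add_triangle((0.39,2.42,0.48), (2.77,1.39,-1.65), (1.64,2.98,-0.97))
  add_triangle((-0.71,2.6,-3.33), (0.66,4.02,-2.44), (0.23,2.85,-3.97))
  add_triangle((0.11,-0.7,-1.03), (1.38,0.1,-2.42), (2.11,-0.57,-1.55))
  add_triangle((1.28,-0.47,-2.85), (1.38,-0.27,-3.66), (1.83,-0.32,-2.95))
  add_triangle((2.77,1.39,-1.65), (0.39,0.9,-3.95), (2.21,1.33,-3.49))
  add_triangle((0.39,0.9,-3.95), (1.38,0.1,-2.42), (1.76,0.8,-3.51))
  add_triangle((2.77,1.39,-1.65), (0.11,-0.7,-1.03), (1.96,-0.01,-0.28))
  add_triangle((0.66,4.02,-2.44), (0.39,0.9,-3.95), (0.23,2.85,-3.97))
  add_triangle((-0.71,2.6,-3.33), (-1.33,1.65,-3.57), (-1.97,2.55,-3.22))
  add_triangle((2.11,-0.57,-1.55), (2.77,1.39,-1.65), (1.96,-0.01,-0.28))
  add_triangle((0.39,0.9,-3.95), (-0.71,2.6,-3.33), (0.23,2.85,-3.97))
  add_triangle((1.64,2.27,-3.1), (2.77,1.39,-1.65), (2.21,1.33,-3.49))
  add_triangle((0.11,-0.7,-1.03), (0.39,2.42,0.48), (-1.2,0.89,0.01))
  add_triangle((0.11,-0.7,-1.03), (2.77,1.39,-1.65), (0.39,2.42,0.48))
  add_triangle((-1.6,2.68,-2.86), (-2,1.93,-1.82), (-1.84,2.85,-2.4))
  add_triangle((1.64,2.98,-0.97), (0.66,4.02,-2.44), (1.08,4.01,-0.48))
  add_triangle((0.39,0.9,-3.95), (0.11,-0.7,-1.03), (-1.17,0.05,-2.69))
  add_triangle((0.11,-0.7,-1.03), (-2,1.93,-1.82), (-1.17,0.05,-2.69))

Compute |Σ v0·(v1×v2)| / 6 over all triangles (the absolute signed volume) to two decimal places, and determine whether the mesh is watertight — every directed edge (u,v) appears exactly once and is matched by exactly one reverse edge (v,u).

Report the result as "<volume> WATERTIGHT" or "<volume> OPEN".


Per-triangle v0·(v1×v2)/6:
  t1: +0.4094
  t2: +0.5590
  t3: -0.0966
  t4: +0.3126
  t5: +0.1511
  t6: +1.0384
  t7: +0.7890
  t8: -0.0464
  t9: +3.0284
  t10: -1.8188
  t11: +0.2224
  t12: +0.3191
  t13: +2.0501
  t14: +0.2278
  t15: +1.0274
  t16: -0.1473
  t17: +0.6909
  t18: +0.1778
  t19: +0.2804
  t20: +0.8101
  t21: +0.3235
  t22: +2.2399
  t23: +1.4345
  t24: +1.4673
  t25: +1.1214
  t26: +0.1000
  t27: +1.4506
  t28: +0.0853
  t29: +2.6106
  t30: -1.1788
  t31: +0.5601
  t32: +2.2482
  t33: +0.3304
  t34: +1.5365
  t35: +0.3361
  t36: +1.0359
  t37: +0.7023
  t38: +1.4271
  t39: +0.4893
  t40: +0.1009
  t41: -0.3274
  t42: -0.4202
  t43: -0.7518
  t44: +0.9061
  t45: +0.8215
  t46: +0.8018
  t47: +1.1341
  t48: +1.2354
  t49: -0.4978
  t50: -0.7421
  t51: +0.2281
  t52: +1.2695
  t53: +0.8864
  t54: -0.0847
Σ = +32.8650 → |volume| = 32.86

Directed edges: 162 total, each appears once with its reverse present → watertight.

32.86 WATERTIGHT


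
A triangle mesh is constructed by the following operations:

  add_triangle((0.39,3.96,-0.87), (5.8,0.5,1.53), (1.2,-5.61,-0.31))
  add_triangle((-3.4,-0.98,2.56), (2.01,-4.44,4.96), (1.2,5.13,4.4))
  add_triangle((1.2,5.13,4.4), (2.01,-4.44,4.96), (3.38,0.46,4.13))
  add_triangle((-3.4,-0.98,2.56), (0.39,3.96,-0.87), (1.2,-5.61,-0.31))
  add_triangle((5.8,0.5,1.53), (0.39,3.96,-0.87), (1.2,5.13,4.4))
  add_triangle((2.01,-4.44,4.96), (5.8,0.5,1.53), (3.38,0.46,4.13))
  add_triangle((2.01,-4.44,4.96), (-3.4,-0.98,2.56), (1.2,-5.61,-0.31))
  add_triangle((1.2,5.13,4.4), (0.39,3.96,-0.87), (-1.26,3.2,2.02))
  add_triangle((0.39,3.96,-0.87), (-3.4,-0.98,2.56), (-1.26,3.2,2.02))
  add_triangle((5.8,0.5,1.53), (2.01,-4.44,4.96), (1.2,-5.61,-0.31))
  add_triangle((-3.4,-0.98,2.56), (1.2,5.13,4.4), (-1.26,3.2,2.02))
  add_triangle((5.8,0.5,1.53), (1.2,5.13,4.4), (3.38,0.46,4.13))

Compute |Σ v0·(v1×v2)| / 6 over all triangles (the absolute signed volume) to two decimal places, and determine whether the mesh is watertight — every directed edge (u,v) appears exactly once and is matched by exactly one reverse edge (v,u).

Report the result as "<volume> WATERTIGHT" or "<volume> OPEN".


Per-triangle v0·(v1×v2)/6:
  t1: +7.7513
  t2: +32.6342
  t3: +14.7959
  t4: +0.6511
  t5: +20.2259
  t6: +15.1636
  t7: +20.1596
  t8: +6.9946
  t9: +3.4995
  t10: +27.2598
  t11: +7.8043
  t12: +15.0697
Σ = +172.0094 → |volume| = 172.01

Directed edges: 36 total, each appears once with its reverse present → watertight.

172.01 WATERTIGHT
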